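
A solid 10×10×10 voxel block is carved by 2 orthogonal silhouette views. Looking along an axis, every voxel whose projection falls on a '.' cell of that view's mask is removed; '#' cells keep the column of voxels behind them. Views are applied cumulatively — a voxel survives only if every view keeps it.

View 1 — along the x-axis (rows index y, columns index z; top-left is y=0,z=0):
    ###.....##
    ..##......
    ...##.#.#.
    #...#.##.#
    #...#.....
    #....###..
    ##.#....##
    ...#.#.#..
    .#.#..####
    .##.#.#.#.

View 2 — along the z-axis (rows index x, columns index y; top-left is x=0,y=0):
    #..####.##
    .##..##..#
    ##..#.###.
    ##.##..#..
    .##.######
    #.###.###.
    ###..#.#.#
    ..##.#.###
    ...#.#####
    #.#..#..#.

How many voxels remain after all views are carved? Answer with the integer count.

full grid |V| = 1000
  1. axis=0 (YZ plane), |mask|=41  ⇒  voxels=410
  2. axis=2 (XY plane), |mask|=60  ⇒  voxels=250

remaining voxels: 250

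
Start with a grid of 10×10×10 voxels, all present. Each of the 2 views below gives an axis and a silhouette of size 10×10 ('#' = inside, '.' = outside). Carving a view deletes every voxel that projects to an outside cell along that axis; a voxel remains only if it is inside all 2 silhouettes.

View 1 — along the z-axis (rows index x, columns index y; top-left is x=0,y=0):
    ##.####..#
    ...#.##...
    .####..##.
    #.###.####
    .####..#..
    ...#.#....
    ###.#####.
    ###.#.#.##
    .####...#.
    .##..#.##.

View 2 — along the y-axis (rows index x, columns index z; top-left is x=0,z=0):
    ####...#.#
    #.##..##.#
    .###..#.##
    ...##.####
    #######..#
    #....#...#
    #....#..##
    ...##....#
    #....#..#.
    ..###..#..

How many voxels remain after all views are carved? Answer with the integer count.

|visual hull| = 278

start: 10×10×10 = 1000 voxels
after view 1 [z-axis, 56 of 100 cells solid] → remaining = 560
after view 2 [y-axis, 49 of 100 cells solid] → remaining = 278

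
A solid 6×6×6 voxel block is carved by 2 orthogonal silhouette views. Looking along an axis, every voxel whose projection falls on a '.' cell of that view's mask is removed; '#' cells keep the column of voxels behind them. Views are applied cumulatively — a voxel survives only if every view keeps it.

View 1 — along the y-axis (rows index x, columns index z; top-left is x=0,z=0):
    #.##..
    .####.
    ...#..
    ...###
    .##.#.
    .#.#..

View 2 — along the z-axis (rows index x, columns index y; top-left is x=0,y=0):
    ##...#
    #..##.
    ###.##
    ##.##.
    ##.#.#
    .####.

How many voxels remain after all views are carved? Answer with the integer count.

before carving: 216 voxels (6×6×6)
step 1: project along y, AND mask (16/36) → |grid| = 96
step 2: project along z, AND mask (23/36) → |grid| = 58

remaining voxels: 58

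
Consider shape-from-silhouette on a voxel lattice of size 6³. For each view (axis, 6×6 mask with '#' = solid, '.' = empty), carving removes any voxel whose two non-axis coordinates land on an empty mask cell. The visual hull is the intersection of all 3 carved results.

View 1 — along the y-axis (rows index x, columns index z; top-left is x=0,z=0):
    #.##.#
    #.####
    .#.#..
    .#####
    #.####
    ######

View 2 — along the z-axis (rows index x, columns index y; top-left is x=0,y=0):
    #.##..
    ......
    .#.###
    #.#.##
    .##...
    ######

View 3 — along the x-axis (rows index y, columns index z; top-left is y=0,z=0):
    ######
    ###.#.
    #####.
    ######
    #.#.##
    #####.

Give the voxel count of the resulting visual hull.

remaining voxels: 69

before carving: 216 voxels (6×6×6)
step 1: project along y, AND mask (27/36) → |grid| = 162
step 2: project along z, AND mask (19/36) → |grid| = 86
step 3: project along x, AND mask (30/36) → |grid| = 69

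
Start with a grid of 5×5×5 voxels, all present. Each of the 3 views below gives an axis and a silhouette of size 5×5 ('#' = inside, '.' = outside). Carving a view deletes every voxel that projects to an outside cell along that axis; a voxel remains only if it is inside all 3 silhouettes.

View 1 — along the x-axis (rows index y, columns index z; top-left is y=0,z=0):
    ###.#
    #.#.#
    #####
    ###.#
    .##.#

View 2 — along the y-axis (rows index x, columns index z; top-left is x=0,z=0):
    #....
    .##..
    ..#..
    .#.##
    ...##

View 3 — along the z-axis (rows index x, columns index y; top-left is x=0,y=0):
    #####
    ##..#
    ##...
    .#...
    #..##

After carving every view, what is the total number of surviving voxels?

remaining voxels: 15

full grid |V| = 125
V1 x: intersect with YZ mask (19 set) -- 95 left
V2 y: intersect with XZ mask (9 set) -- 34 left
V3 z: intersect with XY mask (14 set) -- 15 left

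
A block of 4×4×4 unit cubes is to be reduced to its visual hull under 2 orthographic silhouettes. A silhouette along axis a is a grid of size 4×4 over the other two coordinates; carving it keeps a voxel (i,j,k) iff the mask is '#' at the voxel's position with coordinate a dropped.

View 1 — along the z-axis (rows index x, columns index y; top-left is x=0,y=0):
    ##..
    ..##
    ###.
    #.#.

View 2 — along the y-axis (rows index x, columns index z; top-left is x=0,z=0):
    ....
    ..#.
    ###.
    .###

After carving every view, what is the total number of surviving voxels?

|visual hull| = 17

start: 4×4×4 = 64 voxels
step 1: project along z, AND mask (9/16) → |grid| = 36
step 2: project along y, AND mask (7/16) → |grid| = 17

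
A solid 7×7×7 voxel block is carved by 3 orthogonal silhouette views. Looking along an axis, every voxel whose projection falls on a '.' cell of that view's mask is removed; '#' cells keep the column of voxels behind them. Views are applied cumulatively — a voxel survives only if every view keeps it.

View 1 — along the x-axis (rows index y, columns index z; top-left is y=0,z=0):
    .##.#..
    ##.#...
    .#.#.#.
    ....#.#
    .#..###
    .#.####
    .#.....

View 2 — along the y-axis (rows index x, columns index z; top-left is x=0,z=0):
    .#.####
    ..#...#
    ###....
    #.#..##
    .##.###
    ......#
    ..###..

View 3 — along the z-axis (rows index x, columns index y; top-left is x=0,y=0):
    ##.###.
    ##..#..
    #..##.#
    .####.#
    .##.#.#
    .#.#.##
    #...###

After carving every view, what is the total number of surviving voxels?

|visual hull| = 41

full grid |V| = 343
  1. axis=0 (YZ plane), |mask|=21  ⇒  voxels=147
  2. axis=1 (XZ plane), |mask|=23  ⇒  voxels=67
  3. axis=2 (XY plane), |mask|=29  ⇒  voxels=41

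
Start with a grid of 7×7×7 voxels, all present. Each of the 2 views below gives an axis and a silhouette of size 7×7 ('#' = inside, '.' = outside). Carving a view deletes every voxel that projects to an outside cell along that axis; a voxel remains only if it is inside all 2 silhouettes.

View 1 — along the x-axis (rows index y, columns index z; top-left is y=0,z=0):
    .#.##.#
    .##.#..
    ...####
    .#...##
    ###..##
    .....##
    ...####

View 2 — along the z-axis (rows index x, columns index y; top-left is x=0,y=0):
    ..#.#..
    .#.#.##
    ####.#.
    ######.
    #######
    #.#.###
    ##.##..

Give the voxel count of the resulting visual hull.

full grid |V| = 343
carve view 1 (along x, YZ-mask fill 25/49): 175 voxels remain
carve view 2 (along z, XY-mask fill 33/49): 117 voxels remain

117 voxels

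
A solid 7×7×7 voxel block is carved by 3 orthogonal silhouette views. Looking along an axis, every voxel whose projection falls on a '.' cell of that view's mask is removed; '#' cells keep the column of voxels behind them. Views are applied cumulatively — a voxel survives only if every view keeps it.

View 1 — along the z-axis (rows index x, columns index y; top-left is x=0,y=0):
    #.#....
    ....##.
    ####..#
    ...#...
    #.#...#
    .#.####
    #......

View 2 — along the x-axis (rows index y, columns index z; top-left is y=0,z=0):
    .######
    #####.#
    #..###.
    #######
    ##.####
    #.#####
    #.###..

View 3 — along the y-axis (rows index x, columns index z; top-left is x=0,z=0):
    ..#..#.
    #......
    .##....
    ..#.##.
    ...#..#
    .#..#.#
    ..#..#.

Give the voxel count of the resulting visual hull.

start: 7×7×7 = 343 voxels
[1] z-view keeps 19 columns → grid now 133
[2] x-view keeps 39 columns → grid now 105
[3] y-view keeps 15 columns → grid now 33

voxel count = 33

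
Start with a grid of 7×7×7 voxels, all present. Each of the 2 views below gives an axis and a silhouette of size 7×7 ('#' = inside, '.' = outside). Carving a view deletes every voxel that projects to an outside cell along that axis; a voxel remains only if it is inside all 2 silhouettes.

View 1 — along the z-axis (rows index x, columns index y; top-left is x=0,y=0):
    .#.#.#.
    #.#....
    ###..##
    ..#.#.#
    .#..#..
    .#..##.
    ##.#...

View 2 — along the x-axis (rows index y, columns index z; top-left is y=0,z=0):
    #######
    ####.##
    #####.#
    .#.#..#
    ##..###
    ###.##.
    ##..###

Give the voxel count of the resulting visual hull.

initial block: 7^3 = 343
V1 z: intersect with XY mask (21 set) -- 147 left
V2 x: intersect with YZ mask (37 set) -- 115 left

115 voxels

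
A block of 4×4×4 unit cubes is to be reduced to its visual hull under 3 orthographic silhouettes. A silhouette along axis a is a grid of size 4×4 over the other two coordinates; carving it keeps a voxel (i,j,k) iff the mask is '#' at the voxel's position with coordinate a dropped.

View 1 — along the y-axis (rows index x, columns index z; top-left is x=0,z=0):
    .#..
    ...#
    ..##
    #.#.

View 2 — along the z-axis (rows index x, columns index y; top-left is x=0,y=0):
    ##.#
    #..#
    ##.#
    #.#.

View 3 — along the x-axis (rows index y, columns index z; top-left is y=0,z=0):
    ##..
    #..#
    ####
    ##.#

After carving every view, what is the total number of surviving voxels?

start: 4×4×4 = 64 voxels
  1. axis=1 (XZ plane), |mask|=6  ⇒  voxels=24
  2. axis=2 (XY plane), |mask|=10  ⇒  voxels=15
  3. axis=0 (YZ plane), |mask|=11  ⇒  voxels=8

8 voxels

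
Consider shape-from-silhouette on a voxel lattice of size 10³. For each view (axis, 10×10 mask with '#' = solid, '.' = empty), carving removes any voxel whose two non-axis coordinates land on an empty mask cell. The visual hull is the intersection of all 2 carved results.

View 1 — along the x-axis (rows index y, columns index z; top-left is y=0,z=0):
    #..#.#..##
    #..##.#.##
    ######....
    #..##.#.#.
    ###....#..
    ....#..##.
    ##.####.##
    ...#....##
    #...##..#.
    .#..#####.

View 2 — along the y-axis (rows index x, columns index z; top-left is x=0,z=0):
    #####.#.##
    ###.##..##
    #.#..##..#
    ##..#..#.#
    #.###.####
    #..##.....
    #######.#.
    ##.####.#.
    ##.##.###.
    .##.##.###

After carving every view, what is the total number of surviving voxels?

343 voxels

initial block: 10^3 = 1000
[1] x-view keeps 50 columns → grid now 500
[2] y-view keeps 65 columns → grid now 343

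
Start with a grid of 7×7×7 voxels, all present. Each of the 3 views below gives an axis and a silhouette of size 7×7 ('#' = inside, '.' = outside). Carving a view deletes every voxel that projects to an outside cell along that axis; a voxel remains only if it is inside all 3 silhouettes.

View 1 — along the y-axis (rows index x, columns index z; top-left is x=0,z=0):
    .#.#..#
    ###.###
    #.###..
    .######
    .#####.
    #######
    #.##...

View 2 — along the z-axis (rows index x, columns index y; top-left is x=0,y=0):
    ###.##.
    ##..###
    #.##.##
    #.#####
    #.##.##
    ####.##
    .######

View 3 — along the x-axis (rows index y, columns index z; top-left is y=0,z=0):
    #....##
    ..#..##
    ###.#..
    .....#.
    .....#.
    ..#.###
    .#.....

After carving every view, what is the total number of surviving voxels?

|visual hull| = 63

before carving: 343 voxels (7×7×7)
V1 y: intersect with XZ mask (34 set) -- 238 left
V2 z: intersect with XY mask (38 set) -- 186 left
V3 x: intersect with YZ mask (17 set) -- 63 left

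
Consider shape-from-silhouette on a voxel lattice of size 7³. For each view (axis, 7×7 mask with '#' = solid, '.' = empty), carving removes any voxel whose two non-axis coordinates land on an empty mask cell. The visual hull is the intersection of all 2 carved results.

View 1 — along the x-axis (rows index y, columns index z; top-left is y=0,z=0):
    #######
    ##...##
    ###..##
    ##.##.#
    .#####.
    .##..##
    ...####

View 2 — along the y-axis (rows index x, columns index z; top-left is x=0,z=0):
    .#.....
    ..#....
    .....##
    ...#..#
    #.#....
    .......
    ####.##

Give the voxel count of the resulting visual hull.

|visual hull| = 70

initial block: 7^3 = 343
step 1: project along x, AND mask (34/49) → |grid| = 238
step 2: project along y, AND mask (14/49) → |grid| = 70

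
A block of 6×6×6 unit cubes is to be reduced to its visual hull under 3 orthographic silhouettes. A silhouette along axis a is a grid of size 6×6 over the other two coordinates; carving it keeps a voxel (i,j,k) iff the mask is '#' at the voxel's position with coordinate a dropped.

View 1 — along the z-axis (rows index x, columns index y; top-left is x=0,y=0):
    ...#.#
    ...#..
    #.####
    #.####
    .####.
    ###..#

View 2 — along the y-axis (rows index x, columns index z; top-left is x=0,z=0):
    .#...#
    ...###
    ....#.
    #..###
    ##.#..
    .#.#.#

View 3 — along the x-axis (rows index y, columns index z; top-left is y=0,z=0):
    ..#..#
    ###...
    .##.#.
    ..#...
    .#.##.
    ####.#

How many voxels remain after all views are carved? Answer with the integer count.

remaining voxels: 22

before carving: 216 voxels (6×6×6)
V1 z: intersect with XY mask (21 set) -- 126 left
V2 y: intersect with XZ mask (16 set) -- 56 left
V3 x: intersect with YZ mask (17 set) -- 22 left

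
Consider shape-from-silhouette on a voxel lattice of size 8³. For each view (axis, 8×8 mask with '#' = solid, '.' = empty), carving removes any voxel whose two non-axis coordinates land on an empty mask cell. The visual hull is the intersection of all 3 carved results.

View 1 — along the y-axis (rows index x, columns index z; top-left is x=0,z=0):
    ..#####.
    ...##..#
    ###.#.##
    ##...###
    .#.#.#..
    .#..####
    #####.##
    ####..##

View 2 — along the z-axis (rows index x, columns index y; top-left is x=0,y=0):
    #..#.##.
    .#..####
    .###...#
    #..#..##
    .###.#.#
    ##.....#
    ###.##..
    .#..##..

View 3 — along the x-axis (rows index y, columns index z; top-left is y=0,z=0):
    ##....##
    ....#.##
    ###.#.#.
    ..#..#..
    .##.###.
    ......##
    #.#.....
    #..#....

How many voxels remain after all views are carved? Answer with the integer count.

before carving: 512 voxels (8×8×8)
step 1: project along y, AND mask (40/64) → |grid| = 320
step 2: project along z, AND mask (33/64) → |grid| = 162
step 3: project along x, AND mask (25/64) → |grid| = 61

remaining voxels: 61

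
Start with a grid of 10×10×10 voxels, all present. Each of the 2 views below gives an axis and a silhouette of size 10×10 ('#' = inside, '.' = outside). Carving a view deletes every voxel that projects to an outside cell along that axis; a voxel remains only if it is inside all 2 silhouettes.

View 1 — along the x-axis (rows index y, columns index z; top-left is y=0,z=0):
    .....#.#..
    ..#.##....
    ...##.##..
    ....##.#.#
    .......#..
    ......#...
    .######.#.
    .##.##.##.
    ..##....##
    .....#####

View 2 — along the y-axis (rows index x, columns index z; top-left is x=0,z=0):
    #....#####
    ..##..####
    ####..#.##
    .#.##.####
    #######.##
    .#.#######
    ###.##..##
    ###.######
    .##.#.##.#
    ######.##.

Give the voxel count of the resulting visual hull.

full grid |V| = 1000
after view 1 [x-axis, 37 of 100 cells solid] → remaining = 370
after view 2 [y-axis, 73 of 100 cells solid] → remaining = 270

remaining voxels: 270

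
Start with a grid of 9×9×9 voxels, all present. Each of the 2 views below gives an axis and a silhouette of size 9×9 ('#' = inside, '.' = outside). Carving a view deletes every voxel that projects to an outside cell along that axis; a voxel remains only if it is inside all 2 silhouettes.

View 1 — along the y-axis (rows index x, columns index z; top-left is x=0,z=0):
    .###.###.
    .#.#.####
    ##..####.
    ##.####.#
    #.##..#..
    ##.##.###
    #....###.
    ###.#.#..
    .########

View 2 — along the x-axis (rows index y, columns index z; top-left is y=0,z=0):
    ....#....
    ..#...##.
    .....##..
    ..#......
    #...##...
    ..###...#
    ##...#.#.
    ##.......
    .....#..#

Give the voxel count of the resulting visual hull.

start: 9×9×9 = 729 voxels
carve view 1 (along y, XZ-mask fill 53/81): 477 voxels remain
carve view 2 (along x, YZ-mask fill 22/81): 127 voxels remain

voxel count = 127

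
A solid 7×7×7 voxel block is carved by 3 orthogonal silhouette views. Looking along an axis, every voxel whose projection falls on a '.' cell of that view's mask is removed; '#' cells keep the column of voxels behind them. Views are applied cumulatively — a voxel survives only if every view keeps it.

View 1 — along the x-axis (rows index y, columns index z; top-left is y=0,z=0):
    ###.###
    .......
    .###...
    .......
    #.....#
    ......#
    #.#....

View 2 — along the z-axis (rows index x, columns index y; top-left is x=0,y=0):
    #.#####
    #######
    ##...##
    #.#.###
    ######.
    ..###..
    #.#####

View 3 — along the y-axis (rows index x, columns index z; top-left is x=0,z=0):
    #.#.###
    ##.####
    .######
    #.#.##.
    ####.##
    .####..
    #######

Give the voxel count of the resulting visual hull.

65 voxels

initial block: 7^3 = 343
  1. axis=0 (YZ plane), |mask|=14  ⇒  voxels=98
  2. axis=2 (XY plane), |mask|=37  ⇒  voxels=82
  3. axis=1 (XZ plane), |mask|=38  ⇒  voxels=65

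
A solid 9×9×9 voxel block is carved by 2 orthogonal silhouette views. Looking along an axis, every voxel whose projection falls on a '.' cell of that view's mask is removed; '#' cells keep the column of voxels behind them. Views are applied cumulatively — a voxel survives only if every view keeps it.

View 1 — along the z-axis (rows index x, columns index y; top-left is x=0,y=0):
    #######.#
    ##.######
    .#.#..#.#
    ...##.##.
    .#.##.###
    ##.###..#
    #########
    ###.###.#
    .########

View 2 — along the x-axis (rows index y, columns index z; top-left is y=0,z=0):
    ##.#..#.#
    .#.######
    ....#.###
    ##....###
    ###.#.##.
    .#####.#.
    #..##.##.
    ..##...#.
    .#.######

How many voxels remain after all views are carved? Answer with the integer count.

remaining voxels: 332

before carving: 729 voxels (9×9×9)
V1 z: intersect with XY mask (60 set) -- 540 left
V2 x: intersect with YZ mask (48 set) -- 332 left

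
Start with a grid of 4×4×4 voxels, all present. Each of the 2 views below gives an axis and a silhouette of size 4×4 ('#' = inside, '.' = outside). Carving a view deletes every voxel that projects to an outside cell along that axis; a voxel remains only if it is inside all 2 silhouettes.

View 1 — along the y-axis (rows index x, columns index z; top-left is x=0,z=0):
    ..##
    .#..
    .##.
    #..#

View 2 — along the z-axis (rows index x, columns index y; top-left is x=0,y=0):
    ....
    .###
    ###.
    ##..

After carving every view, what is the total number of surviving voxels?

initial block: 4^3 = 64
step 1: project along y, AND mask (7/16) → |grid| = 28
step 2: project along z, AND mask (8/16) → |grid| = 13

remaining voxels: 13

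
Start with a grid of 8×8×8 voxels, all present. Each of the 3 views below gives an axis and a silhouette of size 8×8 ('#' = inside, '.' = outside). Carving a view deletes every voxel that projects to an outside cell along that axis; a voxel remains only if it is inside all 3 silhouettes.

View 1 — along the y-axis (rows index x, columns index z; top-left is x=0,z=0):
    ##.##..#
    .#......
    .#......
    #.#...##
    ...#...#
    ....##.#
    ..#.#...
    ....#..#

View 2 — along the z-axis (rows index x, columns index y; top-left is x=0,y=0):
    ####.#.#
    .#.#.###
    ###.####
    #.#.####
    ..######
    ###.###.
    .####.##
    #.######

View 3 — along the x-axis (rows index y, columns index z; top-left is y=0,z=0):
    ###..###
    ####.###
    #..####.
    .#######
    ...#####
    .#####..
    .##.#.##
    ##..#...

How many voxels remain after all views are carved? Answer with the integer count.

before carving: 512 voxels (8×8×8)
V1 y: intersect with XZ mask (20 set) -- 160 left
V2 z: intersect with XY mask (49 set) -- 122 left
V3 x: intersect with YZ mask (43 set) -- 81 left

|visual hull| = 81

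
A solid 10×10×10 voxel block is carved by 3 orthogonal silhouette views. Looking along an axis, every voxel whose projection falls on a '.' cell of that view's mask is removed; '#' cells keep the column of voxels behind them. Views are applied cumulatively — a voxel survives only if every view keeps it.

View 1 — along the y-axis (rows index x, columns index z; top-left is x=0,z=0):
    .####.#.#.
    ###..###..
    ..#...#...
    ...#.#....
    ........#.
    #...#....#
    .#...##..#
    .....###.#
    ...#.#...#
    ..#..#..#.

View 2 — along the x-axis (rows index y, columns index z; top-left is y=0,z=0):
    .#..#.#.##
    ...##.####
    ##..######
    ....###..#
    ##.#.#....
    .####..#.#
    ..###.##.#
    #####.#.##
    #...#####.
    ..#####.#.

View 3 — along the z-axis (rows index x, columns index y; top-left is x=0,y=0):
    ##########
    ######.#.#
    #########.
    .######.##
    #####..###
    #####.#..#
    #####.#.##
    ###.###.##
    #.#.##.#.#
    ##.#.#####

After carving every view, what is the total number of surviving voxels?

initial block: 10^3 = 1000
step 1: project along y, AND mask (34/100) → |grid| = 340
step 2: project along x, AND mask (59/100) → |grid| = 201
step 3: project along z, AND mask (80/100) → |grid| = 164

|visual hull| = 164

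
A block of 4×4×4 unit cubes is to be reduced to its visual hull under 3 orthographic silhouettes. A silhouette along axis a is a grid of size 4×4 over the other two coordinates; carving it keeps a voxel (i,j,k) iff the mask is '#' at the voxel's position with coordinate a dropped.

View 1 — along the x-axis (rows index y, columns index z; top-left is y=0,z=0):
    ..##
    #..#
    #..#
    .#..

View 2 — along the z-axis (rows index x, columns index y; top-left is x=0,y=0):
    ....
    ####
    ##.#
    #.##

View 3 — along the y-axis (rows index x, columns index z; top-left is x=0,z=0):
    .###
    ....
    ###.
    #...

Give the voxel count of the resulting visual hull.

initial block: 4^3 = 64
[1] x-view keeps 7 columns → grid now 28
[2] z-view keeps 10 columns → grid now 17
[3] y-view keeps 7 columns → grid now 4

voxel count = 4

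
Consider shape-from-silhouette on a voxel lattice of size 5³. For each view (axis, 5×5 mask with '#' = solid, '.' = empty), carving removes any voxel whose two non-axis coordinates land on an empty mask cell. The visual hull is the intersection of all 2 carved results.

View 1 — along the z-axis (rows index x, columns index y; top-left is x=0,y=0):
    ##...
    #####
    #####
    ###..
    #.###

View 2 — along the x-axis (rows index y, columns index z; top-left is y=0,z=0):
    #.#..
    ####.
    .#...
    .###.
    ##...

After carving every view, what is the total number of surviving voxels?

remaining voxels: 45

start: 5×5×5 = 125 voxels
carve view 1 (along z, XY-mask fill 19/25): 95 voxels remain
carve view 2 (along x, YZ-mask fill 12/25): 45 voxels remain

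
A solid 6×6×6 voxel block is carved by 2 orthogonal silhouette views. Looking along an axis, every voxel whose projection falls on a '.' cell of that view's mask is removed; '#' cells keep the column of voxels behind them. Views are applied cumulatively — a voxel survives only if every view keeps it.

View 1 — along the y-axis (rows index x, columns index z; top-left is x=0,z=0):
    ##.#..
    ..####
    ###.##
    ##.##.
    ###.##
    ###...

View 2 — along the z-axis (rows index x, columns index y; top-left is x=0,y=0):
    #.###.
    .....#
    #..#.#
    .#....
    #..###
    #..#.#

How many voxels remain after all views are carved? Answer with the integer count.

before carving: 216 voxels (6×6×6)
  1. axis=1 (XZ plane), |mask|=24  ⇒  voxels=144
  2. axis=2 (XY plane), |mask|=16  ⇒  voxels=64

64 voxels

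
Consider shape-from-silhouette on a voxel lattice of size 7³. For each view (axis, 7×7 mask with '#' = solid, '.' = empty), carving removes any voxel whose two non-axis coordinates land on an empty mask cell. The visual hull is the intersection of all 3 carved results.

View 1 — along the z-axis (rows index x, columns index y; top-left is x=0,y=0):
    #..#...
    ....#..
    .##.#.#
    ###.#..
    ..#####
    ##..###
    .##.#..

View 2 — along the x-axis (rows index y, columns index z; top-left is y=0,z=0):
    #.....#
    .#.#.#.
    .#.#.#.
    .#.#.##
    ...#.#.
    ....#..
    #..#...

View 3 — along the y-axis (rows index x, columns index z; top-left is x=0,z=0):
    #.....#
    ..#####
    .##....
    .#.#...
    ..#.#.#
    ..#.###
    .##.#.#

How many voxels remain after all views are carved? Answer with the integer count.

initial block: 7^3 = 343
after view 1 [z-axis, 24 of 49 cells solid] → remaining = 168
after view 2 [x-axis, 17 of 49 cells solid] → remaining = 58
after view 3 [y-axis, 22 of 49 cells solid] → remaining = 20

|visual hull| = 20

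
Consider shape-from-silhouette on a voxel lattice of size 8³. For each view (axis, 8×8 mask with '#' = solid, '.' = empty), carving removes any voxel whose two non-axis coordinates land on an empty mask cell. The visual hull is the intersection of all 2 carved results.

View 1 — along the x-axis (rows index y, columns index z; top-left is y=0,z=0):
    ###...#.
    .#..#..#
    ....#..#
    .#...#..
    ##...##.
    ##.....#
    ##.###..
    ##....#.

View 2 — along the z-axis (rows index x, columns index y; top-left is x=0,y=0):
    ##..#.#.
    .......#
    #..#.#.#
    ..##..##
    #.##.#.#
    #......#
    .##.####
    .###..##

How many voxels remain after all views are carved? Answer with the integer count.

start: 8×8×8 = 512 voxels
step 1: project along x, AND mask (26/64) → |grid| = 208
step 2: project along z, AND mask (31/64) → |grid| = 99

remaining voxels: 99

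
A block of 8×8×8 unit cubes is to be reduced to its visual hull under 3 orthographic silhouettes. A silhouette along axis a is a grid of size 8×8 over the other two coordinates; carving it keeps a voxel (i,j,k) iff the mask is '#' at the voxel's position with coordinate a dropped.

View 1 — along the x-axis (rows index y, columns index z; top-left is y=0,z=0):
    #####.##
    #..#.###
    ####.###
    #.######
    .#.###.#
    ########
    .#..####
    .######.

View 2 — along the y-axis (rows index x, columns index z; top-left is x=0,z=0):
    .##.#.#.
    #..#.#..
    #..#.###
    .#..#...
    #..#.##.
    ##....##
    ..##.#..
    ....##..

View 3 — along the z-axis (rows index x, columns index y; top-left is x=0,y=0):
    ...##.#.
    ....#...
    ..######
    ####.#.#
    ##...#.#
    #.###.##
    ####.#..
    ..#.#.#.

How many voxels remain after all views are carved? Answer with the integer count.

start: 8×8×8 = 512 voxels
after view 1 [x-axis, 50 of 64 cells solid] → remaining = 400
after view 2 [y-axis, 27 of 64 cells solid] → remaining = 171
after view 3 [z-axis, 34 of 64 cells solid] → remaining = 92

remaining voxels: 92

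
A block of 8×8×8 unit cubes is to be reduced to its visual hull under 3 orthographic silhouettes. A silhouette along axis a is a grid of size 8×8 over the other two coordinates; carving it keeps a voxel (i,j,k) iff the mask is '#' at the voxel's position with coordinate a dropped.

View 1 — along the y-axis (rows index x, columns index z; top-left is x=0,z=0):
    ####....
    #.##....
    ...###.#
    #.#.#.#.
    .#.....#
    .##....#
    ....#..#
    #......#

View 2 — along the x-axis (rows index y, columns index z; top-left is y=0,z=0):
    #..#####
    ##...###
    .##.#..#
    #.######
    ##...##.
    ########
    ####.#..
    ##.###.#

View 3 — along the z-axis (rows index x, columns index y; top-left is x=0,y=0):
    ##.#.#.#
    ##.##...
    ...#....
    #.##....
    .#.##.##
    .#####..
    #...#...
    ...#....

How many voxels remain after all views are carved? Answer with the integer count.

56 voxels

full grid |V| = 512
step 1: project along y, AND mask (24/64) → |grid| = 192
step 2: project along x, AND mask (45/64) → |grid| = 134
step 3: project along z, AND mask (26/64) → |grid| = 56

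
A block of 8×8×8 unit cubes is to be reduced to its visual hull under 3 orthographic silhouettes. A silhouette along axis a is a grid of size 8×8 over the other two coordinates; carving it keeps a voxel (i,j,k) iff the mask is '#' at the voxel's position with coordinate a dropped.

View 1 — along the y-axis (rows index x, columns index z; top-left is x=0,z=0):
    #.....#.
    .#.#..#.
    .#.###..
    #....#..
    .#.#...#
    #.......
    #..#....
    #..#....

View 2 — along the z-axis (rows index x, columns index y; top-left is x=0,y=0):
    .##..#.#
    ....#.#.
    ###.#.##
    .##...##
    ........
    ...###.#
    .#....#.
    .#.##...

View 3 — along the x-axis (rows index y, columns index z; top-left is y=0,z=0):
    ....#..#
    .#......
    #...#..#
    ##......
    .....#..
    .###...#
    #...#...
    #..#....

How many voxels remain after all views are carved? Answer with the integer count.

15 voxels

initial block: 8^3 = 512
V1 y: intersect with XZ mask (19 set) -- 152 left
V2 z: intersect with XY mask (25 set) -- 60 left
V3 x: intersect with YZ mask (17 set) -- 15 left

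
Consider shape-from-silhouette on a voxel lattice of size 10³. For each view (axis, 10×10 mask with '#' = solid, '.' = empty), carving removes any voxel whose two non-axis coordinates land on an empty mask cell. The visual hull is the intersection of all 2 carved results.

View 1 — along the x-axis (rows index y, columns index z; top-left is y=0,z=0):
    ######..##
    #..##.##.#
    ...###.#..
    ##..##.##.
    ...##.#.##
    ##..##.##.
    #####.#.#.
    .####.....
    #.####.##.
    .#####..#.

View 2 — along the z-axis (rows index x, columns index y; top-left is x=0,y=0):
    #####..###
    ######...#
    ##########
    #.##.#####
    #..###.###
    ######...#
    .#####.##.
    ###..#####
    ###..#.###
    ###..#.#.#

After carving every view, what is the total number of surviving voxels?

start: 10×10×10 = 1000 voxels
after view 1 [x-axis, 59 of 100 cells solid] → remaining = 590
after view 2 [z-axis, 75 of 100 cells solid] → remaining = 438

|visual hull| = 438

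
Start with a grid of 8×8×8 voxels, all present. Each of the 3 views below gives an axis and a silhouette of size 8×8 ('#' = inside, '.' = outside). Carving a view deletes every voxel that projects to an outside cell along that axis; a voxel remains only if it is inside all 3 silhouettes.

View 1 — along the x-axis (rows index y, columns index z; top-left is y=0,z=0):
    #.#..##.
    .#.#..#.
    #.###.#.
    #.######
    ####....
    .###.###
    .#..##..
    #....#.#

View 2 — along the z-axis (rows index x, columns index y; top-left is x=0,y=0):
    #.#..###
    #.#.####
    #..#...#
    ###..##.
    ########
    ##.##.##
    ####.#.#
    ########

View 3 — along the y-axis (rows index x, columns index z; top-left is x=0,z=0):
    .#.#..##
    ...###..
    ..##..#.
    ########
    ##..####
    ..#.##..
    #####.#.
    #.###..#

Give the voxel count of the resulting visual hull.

start: 8×8×8 = 512 voxels
carve view 1 (along x, YZ-mask fill 35/64): 280 voxels remain
carve view 2 (along z, XY-mask fill 47/64): 203 voxels remain
carve view 3 (along y, XZ-mask fill 38/64): 120 voxels remain

voxel count = 120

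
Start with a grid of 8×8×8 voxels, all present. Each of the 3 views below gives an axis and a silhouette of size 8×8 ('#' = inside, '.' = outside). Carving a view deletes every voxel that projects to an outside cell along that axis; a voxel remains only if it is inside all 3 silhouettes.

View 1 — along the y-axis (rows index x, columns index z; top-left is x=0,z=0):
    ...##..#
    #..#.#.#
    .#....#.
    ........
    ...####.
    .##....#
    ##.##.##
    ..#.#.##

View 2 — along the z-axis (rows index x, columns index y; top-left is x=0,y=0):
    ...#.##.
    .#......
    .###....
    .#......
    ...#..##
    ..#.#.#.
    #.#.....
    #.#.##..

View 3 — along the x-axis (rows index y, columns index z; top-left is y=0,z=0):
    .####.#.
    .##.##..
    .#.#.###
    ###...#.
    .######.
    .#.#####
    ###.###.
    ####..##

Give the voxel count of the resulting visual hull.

|visual hull| = 41

full grid |V| = 512
step 1: project along y, AND mask (26/64) → |grid| = 208
step 2: project along z, AND mask (20/64) → |grid| = 68
step 3: project along x, AND mask (42/64) → |grid| = 41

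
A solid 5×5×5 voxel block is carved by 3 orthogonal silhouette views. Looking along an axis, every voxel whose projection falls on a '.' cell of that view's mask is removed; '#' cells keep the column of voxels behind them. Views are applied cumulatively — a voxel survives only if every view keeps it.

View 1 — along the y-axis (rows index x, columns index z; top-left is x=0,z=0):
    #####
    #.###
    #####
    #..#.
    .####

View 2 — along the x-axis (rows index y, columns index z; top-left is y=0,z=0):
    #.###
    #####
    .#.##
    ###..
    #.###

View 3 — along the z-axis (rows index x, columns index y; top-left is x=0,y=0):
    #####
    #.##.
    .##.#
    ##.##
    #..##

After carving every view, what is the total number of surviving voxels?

|visual hull| = 54

start: 5×5×5 = 125 voxels
step 1: project along y, AND mask (20/25) → |grid| = 100
step 2: project along x, AND mask (19/25) → |grid| = 77
step 3: project along z, AND mask (18/25) → |grid| = 54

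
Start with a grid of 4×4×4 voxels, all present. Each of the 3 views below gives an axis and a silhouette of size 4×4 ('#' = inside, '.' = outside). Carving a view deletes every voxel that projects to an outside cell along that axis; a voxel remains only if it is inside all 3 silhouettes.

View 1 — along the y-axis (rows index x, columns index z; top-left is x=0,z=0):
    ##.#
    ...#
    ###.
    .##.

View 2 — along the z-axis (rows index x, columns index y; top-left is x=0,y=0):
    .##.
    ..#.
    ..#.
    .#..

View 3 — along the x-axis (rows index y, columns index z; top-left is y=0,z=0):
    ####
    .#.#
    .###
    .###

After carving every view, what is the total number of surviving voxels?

initial block: 4^3 = 64
V1 y: intersect with XZ mask (9 set) -- 36 left
V2 z: intersect with XY mask (5 set) -- 12 left
V3 x: intersect with YZ mask (12 set) -- 8 left

remaining voxels: 8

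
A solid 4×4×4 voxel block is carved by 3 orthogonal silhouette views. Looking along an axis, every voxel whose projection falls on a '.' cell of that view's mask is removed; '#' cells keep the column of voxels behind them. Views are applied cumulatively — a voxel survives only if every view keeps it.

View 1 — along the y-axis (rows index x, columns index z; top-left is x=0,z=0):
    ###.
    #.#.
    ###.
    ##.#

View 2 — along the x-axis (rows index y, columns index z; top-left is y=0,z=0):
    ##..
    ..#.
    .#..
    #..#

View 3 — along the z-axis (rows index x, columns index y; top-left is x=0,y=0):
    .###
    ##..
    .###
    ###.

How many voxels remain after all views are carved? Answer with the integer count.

before carving: 64 voxels (4×4×4)
after view 1 [y-axis, 11 of 16 cells solid] → remaining = 44
after view 2 [x-axis, 6 of 16 cells solid] → remaining = 18
after view 3 [z-axis, 11 of 16 cells solid] → remaining = 11

remaining voxels: 11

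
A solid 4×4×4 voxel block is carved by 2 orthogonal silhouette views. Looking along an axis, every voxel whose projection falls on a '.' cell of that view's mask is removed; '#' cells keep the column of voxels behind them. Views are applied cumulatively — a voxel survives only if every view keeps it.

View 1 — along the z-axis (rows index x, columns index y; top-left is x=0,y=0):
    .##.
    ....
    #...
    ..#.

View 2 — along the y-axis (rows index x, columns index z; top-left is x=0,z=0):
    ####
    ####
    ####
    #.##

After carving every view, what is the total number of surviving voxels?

before carving: 64 voxels (4×4×4)
carve view 1 (along z, XY-mask fill 4/16): 16 voxels remain
carve view 2 (along y, XZ-mask fill 15/16): 15 voxels remain

voxel count = 15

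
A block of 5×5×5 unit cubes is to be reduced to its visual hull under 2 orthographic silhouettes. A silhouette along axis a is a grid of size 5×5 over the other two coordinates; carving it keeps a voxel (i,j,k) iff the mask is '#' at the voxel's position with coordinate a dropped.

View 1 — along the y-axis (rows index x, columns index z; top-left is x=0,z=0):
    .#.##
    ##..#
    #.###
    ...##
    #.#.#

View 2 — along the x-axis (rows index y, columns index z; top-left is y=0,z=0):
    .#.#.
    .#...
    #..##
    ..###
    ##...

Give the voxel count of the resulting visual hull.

start: 5×5×5 = 125 voxels
step 1: project along y, AND mask (15/25) → |grid| = 75
step 2: project along x, AND mask (11/25) → |grid| = 33

33 voxels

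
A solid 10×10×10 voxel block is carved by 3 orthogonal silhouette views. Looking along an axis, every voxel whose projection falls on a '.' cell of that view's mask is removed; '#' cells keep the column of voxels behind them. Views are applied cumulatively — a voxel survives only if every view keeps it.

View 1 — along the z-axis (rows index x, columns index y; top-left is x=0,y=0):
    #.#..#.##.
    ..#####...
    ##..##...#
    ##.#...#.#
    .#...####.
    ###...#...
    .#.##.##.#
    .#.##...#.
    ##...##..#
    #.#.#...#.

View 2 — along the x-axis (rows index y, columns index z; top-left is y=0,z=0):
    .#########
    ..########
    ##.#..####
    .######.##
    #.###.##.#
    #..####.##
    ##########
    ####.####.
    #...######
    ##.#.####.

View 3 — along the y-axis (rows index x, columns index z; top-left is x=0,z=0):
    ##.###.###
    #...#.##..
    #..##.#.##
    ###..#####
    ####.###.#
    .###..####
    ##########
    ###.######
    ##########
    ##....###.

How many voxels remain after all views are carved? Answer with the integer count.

initial block: 10^3 = 1000
[1] z-view keeps 48 columns → grid now 480
[2] x-view keeps 78 columns → grid now 378
[3] y-view keeps 75 columns → grid now 293

293 voxels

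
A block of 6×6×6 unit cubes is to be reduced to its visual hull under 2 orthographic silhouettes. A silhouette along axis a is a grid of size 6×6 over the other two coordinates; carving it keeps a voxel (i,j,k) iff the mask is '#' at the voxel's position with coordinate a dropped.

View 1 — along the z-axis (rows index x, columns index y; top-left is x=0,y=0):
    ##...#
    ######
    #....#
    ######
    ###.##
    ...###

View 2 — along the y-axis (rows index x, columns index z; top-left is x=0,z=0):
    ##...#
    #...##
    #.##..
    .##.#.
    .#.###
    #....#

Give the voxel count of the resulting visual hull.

77 voxels

start: 6×6×6 = 216 voxels
V1 z: intersect with XY mask (25 set) -- 150 left
V2 y: intersect with XZ mask (18 set) -- 77 left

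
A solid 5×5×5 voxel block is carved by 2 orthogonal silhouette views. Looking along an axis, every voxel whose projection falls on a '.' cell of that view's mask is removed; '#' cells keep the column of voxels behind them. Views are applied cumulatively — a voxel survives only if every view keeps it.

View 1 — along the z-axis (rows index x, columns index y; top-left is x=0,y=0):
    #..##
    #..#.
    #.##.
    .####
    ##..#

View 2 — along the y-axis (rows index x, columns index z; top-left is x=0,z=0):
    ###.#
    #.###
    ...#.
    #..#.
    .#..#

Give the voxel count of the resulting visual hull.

remaining voxels: 37

initial block: 5^3 = 125
after view 1 [z-axis, 15 of 25 cells solid] → remaining = 75
after view 2 [y-axis, 13 of 25 cells solid] → remaining = 37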